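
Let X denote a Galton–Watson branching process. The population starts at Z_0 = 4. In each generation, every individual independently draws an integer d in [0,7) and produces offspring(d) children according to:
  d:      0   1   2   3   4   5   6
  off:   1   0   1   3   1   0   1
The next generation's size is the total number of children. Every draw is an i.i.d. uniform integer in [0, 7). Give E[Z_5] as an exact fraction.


Outcome values over d=0..6: [1, 0, 1, 3, 1, 0, 1]
Σy = 7, Σy² = 13, M = 7
μ = 7/7 = 1,  σ² = 13/7 − (1)² = 6/7
E[Z_0] = 4
E[Z_1] = 1·E[Z_0] = 4
E[Z_2] = 1·E[Z_1] = 4
E[Z_3] = 1·E[Z_2] = 4
E[Z_4] = 1·E[Z_3] = 4
E[Z_5] = 1·E[Z_4] = 4

4


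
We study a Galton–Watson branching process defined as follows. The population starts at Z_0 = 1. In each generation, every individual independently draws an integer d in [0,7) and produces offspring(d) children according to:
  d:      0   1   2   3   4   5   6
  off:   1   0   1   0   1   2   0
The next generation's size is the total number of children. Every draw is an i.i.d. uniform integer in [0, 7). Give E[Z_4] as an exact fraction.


625/2401

Outcome values over d=0..6: [1, 0, 1, 0, 1, 2, 0]
Σy = 5, Σy² = 7, M = 7
μ = 5/7 = 5/7,  σ² = 7/7 − (5/7)² = 24/49
E[Z_0] = 1
E[Z_1] = 5/7·E[Z_0] = 5/7
E[Z_2] = 5/7·E[Z_1] = 25/49
E[Z_3] = 5/7·E[Z_2] = 125/343
E[Z_4] = 5/7·E[Z_3] = 625/2401


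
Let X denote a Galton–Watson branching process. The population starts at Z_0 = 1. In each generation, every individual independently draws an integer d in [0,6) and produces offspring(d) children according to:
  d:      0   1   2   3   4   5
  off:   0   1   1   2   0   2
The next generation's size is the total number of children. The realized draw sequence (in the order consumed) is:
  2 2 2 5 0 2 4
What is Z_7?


0

gen 0: Z_0=1, draws=[2], offspring=[1], Z_1=1
gen 1: Z_1=1, draws=[2], offspring=[1], Z_2=1
gen 2: Z_2=1, draws=[2], offspring=[1], Z_3=1
gen 3: Z_3=1, draws=[5], offspring=[2], Z_4=2
gen 4: Z_4=2, draws=[0, 2], offspring=[0, 1], Z_5=1
gen 5: Z_5=1, draws=[4], offspring=[0], Z_6=0
gen 6: Z_6=0, draws=[], offspring=[], Z_7=0


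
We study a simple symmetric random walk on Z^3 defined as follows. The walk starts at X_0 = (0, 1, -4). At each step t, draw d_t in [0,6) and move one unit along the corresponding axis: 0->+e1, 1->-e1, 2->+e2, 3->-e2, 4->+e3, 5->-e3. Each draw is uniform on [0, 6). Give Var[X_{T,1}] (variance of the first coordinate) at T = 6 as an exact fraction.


Outcome values over d=0..5: [1, -1, 0, 0, 0, 0]
Σy = 0, Σy² = 2, M = 6
μ = 0/6 = 0,  σ² = 2/6 − (0)² = 1/3
Independent increments: Var[X_6] = 6·σ² = 6·(1/3) = 2

2


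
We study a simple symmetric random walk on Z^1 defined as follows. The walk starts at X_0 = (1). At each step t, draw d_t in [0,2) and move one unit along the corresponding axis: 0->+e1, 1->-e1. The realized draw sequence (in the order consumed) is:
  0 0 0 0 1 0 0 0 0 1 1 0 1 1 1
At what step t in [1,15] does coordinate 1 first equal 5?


4

t=0: X=(1), d=0 → +e1, X_1=(2)
t=1: X=(2), d=0 → +e1, X_2=(3)
t=2: X=(3), d=0 → +e1, X_3=(4)
t=3: X=(4), d=0 → +e1, X_4=(5)
t=4: X=(5), d=1 → -e1, X_5=(4)
t=5: X=(4), d=0 → +e1, X_6=(5)
t=6: X=(5), d=0 → +e1, X_7=(6)
t=7: X=(6), d=0 → +e1, X_8=(7)
t=8: X=(7), d=0 → +e1, X_9=(8)
t=9: X=(8), d=1 → -e1, X_10=(7)
t=10: X=(7), d=1 → -e1, X_11=(6)
t=11: X=(6), d=0 → +e1, X_12=(7)
t=12: X=(7), d=1 → -e1, X_13=(6)
t=13: X=(6), d=1 → -e1, X_14=(5)
t=14: X=(5), d=1 → -e1, X_15=(4)


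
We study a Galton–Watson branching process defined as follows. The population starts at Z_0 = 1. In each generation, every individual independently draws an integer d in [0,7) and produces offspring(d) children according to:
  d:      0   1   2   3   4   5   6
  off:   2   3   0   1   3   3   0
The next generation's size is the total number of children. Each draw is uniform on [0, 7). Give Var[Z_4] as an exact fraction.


506926080/5764801

Outcome values over d=0..6: [2, 3, 0, 1, 3, 3, 0]
Σy = 12, Σy² = 32, M = 7
μ = 12/7 = 12/7,  σ² = 32/7 − (12/7)² = 80/49
V_0 = 0, E_0 = 1
V_1 = 80/49·E_0 + (12/7)²·V_0 = 80/49;  E_1 = 12/7
V_2 = 80/49·E_1 + (12/7)²·V_1 = 18240/2401;  E_2 = 144/49
V_3 = 80/49·E_2 + (12/7)²·V_2 = 3191040/117649;  E_3 = 1728/343
V_4 = 80/49·E_3 + (12/7)²·V_3 = 506926080/5764801;  E_4 = 20736/2401


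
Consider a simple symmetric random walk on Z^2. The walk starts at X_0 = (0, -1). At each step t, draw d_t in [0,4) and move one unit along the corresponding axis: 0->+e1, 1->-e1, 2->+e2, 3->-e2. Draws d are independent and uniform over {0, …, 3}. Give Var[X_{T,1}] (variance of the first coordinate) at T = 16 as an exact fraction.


8

Outcome values over d=0..3: [1, -1, 0, 0]
Σy = 0, Σy² = 2, M = 4
μ = 0/4 = 0,  σ² = 2/4 − (0)² = 1/2
Independent increments: Var[X_16] = 16·σ² = 16·(1/2) = 8


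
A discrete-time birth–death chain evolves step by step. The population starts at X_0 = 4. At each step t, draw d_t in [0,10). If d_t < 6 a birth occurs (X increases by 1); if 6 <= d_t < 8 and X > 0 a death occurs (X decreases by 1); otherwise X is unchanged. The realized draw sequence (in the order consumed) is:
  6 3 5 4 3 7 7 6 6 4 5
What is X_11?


5

t=0: X=4, d=6 → death, X_1=3
t=1: X=3, d=3 → birth, X_2=4
t=2: X=4, d=5 → birth, X_3=5
t=3: X=5, d=4 → birth, X_4=6
t=4: X=6, d=3 → birth, X_5=7
t=5: X=7, d=7 → death, X_6=6
t=6: X=6, d=7 → death, X_7=5
t=7: X=5, d=6 → death, X_8=4
t=8: X=4, d=6 → death, X_9=3
t=9: X=3, d=4 → birth, X_10=4
t=10: X=4, d=5 → birth, X_11=5


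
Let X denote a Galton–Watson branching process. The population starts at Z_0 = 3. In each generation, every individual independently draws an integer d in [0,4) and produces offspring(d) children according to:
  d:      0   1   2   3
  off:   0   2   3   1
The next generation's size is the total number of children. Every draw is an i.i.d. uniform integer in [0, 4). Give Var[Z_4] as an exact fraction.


26325/256

Outcome values over d=0..3: [0, 2, 3, 1]
Σy = 6, Σy² = 14, M = 4
μ = 6/4 = 3/2,  σ² = 14/4 − (3/2)² = 5/4
V_0 = 0, E_0 = 3
V_1 = 5/4·E_0 + (3/2)²·V_0 = 15/4;  E_1 = 9/2
V_2 = 5/4·E_1 + (3/2)²·V_1 = 225/16;  E_2 = 27/4
V_3 = 5/4·E_2 + (3/2)²·V_2 = 2565/64;  E_3 = 81/8
V_4 = 5/4·E_3 + (3/2)²·V_3 = 26325/256;  E_4 = 243/16


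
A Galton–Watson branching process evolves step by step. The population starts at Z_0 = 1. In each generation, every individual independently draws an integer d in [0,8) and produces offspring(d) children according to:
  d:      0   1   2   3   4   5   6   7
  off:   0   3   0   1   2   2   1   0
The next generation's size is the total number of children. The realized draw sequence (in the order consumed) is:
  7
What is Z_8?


0

gen 0: Z_0=1, draws=[7], offspring=[0], Z_1=0
gen 1: Z_1=0, draws=[], offspring=[], Z_2=0
gen 2: Z_2=0, draws=[], offspring=[], Z_3=0
gen 3: Z_3=0, draws=[], offspring=[], Z_4=0
gen 4: Z_4=0, draws=[], offspring=[], Z_5=0
gen 5: Z_5=0, draws=[], offspring=[], Z_6=0
gen 6: Z_6=0, draws=[], offspring=[], Z_7=0
gen 7: Z_7=0, draws=[], offspring=[], Z_8=0


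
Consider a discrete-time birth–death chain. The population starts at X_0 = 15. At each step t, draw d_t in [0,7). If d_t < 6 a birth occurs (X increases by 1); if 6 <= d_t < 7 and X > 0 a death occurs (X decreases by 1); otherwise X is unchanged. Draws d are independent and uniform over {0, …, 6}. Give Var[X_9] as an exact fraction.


216/49

X can drop by at most 1 per step and X_0 = 15 > T = 9, so X_t >= 15 − t >= 6 > 0 for every t <= 9: the floor at 0 (the 'and X > 0' condition) never binds. Hence X_9 = X_0 + Σ_{t<9} Y_t with i.i.d. increments Y_t = y(d_t) ∈ {+1, −1, 0}.
Outcome values over d=0..6: [1, 1, 1, 1, 1, 1, -1]
Σy = 5, Σy² = 7, M = 7
μ = 5/7 = 5/7,  σ² = 7/7 − (5/7)² = 24/49
Independent increments: Var[X_9] = 9·σ² = 9·(24/49) = 216/49


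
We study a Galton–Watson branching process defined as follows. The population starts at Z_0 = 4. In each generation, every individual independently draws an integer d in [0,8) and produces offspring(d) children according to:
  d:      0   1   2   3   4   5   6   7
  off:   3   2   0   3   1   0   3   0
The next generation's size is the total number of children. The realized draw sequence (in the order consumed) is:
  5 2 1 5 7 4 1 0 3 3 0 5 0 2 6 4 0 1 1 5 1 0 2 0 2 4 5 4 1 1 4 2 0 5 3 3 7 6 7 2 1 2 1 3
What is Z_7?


25

gen 0: Z_0=4, draws=[5, 2, 1, 5], offspring=[0, 0, 2, 0], Z_1=2
gen 1: Z_1=2, draws=[7, 4], offspring=[0, 1], Z_2=1
gen 2: Z_2=1, draws=[1], offspring=[2], Z_3=2
gen 3: Z_3=2, draws=[0, 3], offspring=[3, 3], Z_4=6
gen 4: Z_4=6, draws=[3, 0, 5, 0, 2, 6], offspring=[3, 3, 0, 3, 0, 3], Z_5=12
gen 5: Z_5=12, draws=[4, 0, 1, 1, 5, 1, 0, 2, 0, 2, 4, 5], offspring=[1, 3, 2, 2, 0, 2, 3, 0, 3, 0, 1, 0], Z_6=17
gen 6: Z_6=17, draws=[4, 1, 1, 4, 2, 0, 5, 3, 3, 7, 6, 7, 2, 1, 2, 1, 3], offspring=[1, 2, 2, 1, 0, 3, 0, 3, 3, 0, 3, 0, 0, 2, 0, 2, 3], Z_7=25


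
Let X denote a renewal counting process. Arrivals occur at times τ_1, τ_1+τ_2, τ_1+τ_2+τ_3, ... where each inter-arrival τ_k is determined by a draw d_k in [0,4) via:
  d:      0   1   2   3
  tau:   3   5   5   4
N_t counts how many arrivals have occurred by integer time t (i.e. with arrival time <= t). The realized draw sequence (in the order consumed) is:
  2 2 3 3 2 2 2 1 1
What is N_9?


draw d_1=2: τ_1=5, arrival time A_1=5
draw d_2=2: τ_2=5, arrival time A_2=10
draw d_3=3: τ_3=4, arrival time A_3=14
draw d_4=3: τ_4=4, arrival time A_4=18
draw d_5=2: τ_5=5, arrival time A_5=23
draw d_6=2: τ_6=5, arrival time A_6=28
draw d_7=2: τ_7=5, arrival time A_7=33
draw d_8=1: τ_8=5, arrival time A_8=38
draw d_9=1: τ_9=5, arrival time A_9=43
N_t over t=0..9: 0:0 1:0 2:0 3:0 4:0 5:1 6:1 7:1 8:1 9:1

1


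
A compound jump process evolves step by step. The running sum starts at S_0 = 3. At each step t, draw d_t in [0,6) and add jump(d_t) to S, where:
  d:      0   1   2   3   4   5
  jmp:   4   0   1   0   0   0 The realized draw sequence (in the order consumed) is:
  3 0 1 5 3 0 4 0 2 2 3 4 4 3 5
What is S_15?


t=0: S=3, d=3, jump=0, S_1=3
t=1: S=3, d=0, jump=4, S_2=7
t=2: S=7, d=1, jump=0, S_3=7
t=3: S=7, d=5, jump=0, S_4=7
t=4: S=7, d=3, jump=0, S_5=7
t=5: S=7, d=0, jump=4, S_6=11
t=6: S=11, d=4, jump=0, S_7=11
t=7: S=11, d=0, jump=4, S_8=15
t=8: S=15, d=2, jump=1, S_9=16
t=9: S=16, d=2, jump=1, S_10=17
t=10: S=17, d=3, jump=0, S_11=17
t=11: S=17, d=4, jump=0, S_12=17
t=12: S=17, d=4, jump=0, S_13=17
t=13: S=17, d=3, jump=0, S_14=17
t=14: S=17, d=5, jump=0, S_15=17

17


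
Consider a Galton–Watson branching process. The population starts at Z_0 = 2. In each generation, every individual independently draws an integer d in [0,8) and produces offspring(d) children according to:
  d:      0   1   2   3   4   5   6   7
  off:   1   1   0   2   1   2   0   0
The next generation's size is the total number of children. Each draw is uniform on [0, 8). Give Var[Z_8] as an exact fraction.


353698694167455/140737488355328

Outcome values over d=0..7: [1, 1, 0, 2, 1, 2, 0, 0]
Σy = 7, Σy² = 11, M = 8
μ = 7/8 = 7/8,  σ² = 11/8 − (7/8)² = 39/64
V_0 = 0, E_0 = 2
V_1 = 39/64·E_0 + (7/8)²·V_0 = 39/32;  E_1 = 7/4
V_2 = 39/64·E_1 + (7/8)²·V_1 = 4095/2048;  E_2 = 49/32
V_3 = 39/64·E_2 + (7/8)²·V_2 = 322959/131072;  E_3 = 343/256
V_4 = 39/64·E_3 + (7/8)²·V_3 = 22674015/8388608;  E_4 = 2401/2048
V_5 = 39/64·E_4 + (7/8)²·V_4 = 1494572079/536870912;  E_5 = 16807/16384
V_6 = 39/64·E_5 + (7/8)²·V_5 = 94712571135/34359738368;  E_6 = 117649/131072
V_7 = 39/64·E_6 + (7/8)²·V_6 = 5843714184399/2199023255552;  E_7 = 823543/1048576
V_8 = 39/64·E_7 + (7/8)²·V_7 = 353698694167455/140737488355328;  E_8 = 5764801/8388608


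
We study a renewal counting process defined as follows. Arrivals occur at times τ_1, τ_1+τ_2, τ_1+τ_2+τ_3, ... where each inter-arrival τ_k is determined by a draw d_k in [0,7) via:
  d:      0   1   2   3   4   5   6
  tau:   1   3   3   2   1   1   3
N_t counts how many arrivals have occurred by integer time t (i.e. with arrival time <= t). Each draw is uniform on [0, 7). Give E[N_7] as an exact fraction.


2772717/823543

Inter-arrival values over d=0..6: [1, 3, 3, 2, 1, 1, 3]
Each d has probability 1/7, so the pmf of τ is: f(1) = 3/7, f(2) = 1/7, f(3) = 3/7
Renewal equation for m(n) = E[N_n]: condition on τ_1 = k (if k <= n, one arrival plus a fresh copy on the remaining n−k steps): m(n) = F(n) + Σ_{k<=n} f(k)·m(n−k), where F(n) = P(τ <= n) and m(0) = 0
m(1) = F(1) = 3/7
m(2) = F(2) + f(1)·m(1) = 4/7 + 3/7·3/7 = 37/49
m(3) = F(3) + f(1)·m(2) + f(2)·m(1) = 1 + 3/7·37/49 + 1/7·3/7 = 475/343
m(4) = F(4) + f(1)·m(3) + f(2)·m(2) + f(3)·m(1) = 1 + 3/7·475/343 + 1/7·37/49 + 3/7·3/7 = 4526/2401
m(5) = F(5) + f(1)·m(4) + f(2)·m(3) + f(3)·m(2) = 1 + 3/7·4526/2401 + 1/7·475/343 + 3/7·37/49 = 39149/16807
m(6) = F(6) + f(1)·m(5) + f(2)·m(4) + f(3)·m(3) = 1 + 3/7·39149/16807 + 1/7·4526/2401 + 3/7·475/343 = 336603/117649
m(7) = F(7) + f(1)·m(6) + f(2)·m(5) + f(3)·m(4) = 1 + 3/7·336603/117649 + 1/7·39149/16807 + 3/7·4526/2401 = 2772717/823543
E[N_7] = m(7) = 2772717/823543


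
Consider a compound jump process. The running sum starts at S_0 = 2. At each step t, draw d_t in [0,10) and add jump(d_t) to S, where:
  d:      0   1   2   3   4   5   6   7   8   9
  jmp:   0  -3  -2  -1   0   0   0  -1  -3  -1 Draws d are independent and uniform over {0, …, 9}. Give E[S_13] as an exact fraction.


Outcome values over d=0..9: [0, -3, -2, -1, 0, 0, 0, -1, -3, -1]
Σy = -11, Σy² = 25, M = 10
μ = -11/10 = -11/10,  σ² = 25/10 − (-11/10)² = 129/100
E[S_13] = 2 + 13·(-11/10) = -123/10

-123/10


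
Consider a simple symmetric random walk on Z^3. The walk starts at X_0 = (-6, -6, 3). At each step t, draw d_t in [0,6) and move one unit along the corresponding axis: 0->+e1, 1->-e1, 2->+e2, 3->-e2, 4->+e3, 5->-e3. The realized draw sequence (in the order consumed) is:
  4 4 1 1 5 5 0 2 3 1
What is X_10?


t=0: X=(-6, -6, 3), d=4 → +e3, X_1=(-6, -6, 4)
t=1: X=(-6, -6, 4), d=4 → +e3, X_2=(-6, -6, 5)
t=2: X=(-6, -6, 5), d=1 → -e1, X_3=(-7, -6, 5)
t=3: X=(-7, -6, 5), d=1 → -e1, X_4=(-8, -6, 5)
t=4: X=(-8, -6, 5), d=5 → -e3, X_5=(-8, -6, 4)
t=5: X=(-8, -6, 4), d=5 → -e3, X_6=(-8, -6, 3)
t=6: X=(-8, -6, 3), d=0 → +e1, X_7=(-7, -6, 3)
t=7: X=(-7, -6, 3), d=2 → +e2, X_8=(-7, -5, 3)
t=8: X=(-7, -5, 3), d=3 → -e2, X_9=(-7, -6, 3)
t=9: X=(-7, -6, 3), d=1 → -e1, X_10=(-8, -6, 3)

(-8, -6, 3)


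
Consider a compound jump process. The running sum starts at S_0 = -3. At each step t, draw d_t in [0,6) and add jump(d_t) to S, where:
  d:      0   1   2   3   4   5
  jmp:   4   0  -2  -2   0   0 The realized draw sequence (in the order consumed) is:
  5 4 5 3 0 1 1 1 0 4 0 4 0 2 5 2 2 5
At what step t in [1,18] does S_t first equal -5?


t=0: S=-3, d=5, jump=0, S_1=-3
t=1: S=-3, d=4, jump=0, S_2=-3
t=2: S=-3, d=5, jump=0, S_3=-3
t=3: S=-3, d=3, jump=-2, S_4=-5
t=4: S=-5, d=0, jump=4, S_5=-1
t=5: S=-1, d=1, jump=0, S_6=-1
t=6: S=-1, d=1, jump=0, S_7=-1
t=7: S=-1, d=1, jump=0, S_8=-1
t=8: S=-1, d=0, jump=4, S_9=3
t=9: S=3, d=4, jump=0, S_10=3
t=10: S=3, d=0, jump=4, S_11=7
t=11: S=7, d=4, jump=0, S_12=7
t=12: S=7, d=0, jump=4, S_13=11
t=13: S=11, d=2, jump=-2, S_14=9
t=14: S=9, d=5, jump=0, S_15=9
t=15: S=9, d=2, jump=-2, S_16=7
t=16: S=7, d=2, jump=-2, S_17=5
t=17: S=5, d=5, jump=0, S_18=5

4


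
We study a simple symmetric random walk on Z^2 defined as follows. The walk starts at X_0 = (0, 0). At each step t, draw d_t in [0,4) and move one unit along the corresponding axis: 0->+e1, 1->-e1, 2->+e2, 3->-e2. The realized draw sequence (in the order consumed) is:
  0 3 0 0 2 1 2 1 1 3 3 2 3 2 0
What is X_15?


t=0: X=(0, 0), d=0 → +e1, X_1=(1, 0)
t=1: X=(1, 0), d=3 → -e2, X_2=(1, -1)
t=2: X=(1, -1), d=0 → +e1, X_3=(2, -1)
t=3: X=(2, -1), d=0 → +e1, X_4=(3, -1)
t=4: X=(3, -1), d=2 → +e2, X_5=(3, 0)
t=5: X=(3, 0), d=1 → -e1, X_6=(2, 0)
t=6: X=(2, 0), d=2 → +e2, X_7=(2, 1)
t=7: X=(2, 1), d=1 → -e1, X_8=(1, 1)
t=8: X=(1, 1), d=1 → -e1, X_9=(0, 1)
t=9: X=(0, 1), d=3 → -e2, X_10=(0, 0)
t=10: X=(0, 0), d=3 → -e2, X_11=(0, -1)
t=11: X=(0, -1), d=2 → +e2, X_12=(0, 0)
t=12: X=(0, 0), d=3 → -e2, X_13=(0, -1)
t=13: X=(0, -1), d=2 → +e2, X_14=(0, 0)
t=14: X=(0, 0), d=0 → +e1, X_15=(1, 0)

(1, 0)


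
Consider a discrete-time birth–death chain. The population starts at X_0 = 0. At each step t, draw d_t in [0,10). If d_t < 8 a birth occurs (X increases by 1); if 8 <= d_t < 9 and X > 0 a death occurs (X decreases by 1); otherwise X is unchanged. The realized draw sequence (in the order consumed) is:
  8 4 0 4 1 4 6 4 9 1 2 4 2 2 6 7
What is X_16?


t=0: X=0, d=8 → hold, X_1=0
t=1: X=0, d=4 → birth, X_2=1
t=2: X=1, d=0 → birth, X_3=2
t=3: X=2, d=4 → birth, X_4=3
t=4: X=3, d=1 → birth, X_5=4
t=5: X=4, d=4 → birth, X_6=5
t=6: X=5, d=6 → birth, X_7=6
t=7: X=6, d=4 → birth, X_8=7
t=8: X=7, d=9 → hold, X_9=7
t=9: X=7, d=1 → birth, X_10=8
t=10: X=8, d=2 → birth, X_11=9
t=11: X=9, d=4 → birth, X_12=10
t=12: X=10, d=2 → birth, X_13=11
t=13: X=11, d=2 → birth, X_14=12
t=14: X=12, d=6 → birth, X_15=13
t=15: X=13, d=7 → birth, X_16=14

14


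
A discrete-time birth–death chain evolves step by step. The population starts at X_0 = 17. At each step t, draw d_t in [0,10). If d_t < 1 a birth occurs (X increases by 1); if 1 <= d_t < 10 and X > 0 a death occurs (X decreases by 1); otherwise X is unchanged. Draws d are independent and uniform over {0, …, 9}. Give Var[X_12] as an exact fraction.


X can drop by at most 1 per step and X_0 = 17 > T = 12, so X_t >= 17 − t >= 5 > 0 for every t <= 12: the floor at 0 (the 'and X > 0' condition) never binds. Hence X_12 = X_0 + Σ_{t<12} Y_t with i.i.d. increments Y_t = y(d_t) ∈ {+1, −1, 0}.
Outcome values over d=0..9: [1, -1, -1, -1, -1, -1, -1, -1, -1, -1]
Σy = -8, Σy² = 10, M = 10
μ = -8/10 = -4/5,  σ² = 10/10 − (-4/5)² = 9/25
Independent increments: Var[X_12] = 12·σ² = 12·(9/25) = 108/25

108/25


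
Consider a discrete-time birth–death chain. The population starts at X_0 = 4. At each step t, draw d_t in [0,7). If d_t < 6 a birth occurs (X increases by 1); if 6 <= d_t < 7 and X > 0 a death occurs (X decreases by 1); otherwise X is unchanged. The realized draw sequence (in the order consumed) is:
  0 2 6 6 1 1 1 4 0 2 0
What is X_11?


11

t=0: X=4, d=0 → birth, X_1=5
t=1: X=5, d=2 → birth, X_2=6
t=2: X=6, d=6 → death, X_3=5
t=3: X=5, d=6 → death, X_4=4
t=4: X=4, d=1 → birth, X_5=5
t=5: X=5, d=1 → birth, X_6=6
t=6: X=6, d=1 → birth, X_7=7
t=7: X=7, d=4 → birth, X_8=8
t=8: X=8, d=0 → birth, X_9=9
t=9: X=9, d=2 → birth, X_10=10
t=10: X=10, d=0 → birth, X_11=11


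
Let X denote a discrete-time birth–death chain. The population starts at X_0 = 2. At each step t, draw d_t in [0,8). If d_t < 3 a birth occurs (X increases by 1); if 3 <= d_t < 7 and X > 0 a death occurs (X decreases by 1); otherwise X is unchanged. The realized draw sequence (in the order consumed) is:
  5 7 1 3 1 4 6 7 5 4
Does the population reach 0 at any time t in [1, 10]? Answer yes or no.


t=0: X=2, d=5 → death, X_1=1
t=1: X=1, d=7 → hold, X_2=1
t=2: X=1, d=1 → birth, X_3=2
t=3: X=2, d=3 → death, X_4=1
t=4: X=1, d=1 → birth, X_5=2
t=5: X=2, d=4 → death, X_6=1
t=6: X=1, d=6 → death, X_7=0
t=7: X=0, d=7 → hold, X_8=0
t=8: X=0, d=5 → hold, X_9=0
t=9: X=0, d=4 → hold, X_10=0

yes


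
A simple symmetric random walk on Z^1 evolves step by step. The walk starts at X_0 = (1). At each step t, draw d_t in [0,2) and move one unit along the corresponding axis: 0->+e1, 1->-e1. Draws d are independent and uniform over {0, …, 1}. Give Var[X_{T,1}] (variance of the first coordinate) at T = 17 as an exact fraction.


17

Outcome values over d=0..1: [1, -1]
Σy = 0, Σy² = 2, M = 2
μ = 0/2 = 0,  σ² = 2/2 − (0)² = 1
Independent increments: Var[X_17] = 17·σ² = 17·(1) = 17


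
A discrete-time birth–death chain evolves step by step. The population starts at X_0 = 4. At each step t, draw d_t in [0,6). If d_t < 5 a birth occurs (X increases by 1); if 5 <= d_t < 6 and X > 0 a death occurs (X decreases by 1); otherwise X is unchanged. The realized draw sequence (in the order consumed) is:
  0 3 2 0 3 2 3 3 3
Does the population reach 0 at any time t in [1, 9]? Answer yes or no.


no

t=0: X=4, d=0 → birth, X_1=5
t=1: X=5, d=3 → birth, X_2=6
t=2: X=6, d=2 → birth, X_3=7
t=3: X=7, d=0 → birth, X_4=8
t=4: X=8, d=3 → birth, X_5=9
t=5: X=9, d=2 → birth, X_6=10
t=6: X=10, d=3 → birth, X_7=11
t=7: X=11, d=3 → birth, X_8=12
t=8: X=12, d=3 → birth, X_9=13


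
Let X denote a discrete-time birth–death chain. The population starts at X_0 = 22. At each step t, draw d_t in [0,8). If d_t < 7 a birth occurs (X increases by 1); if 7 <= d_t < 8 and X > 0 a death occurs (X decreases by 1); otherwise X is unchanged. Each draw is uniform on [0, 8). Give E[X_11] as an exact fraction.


X can drop by at most 1 per step and X_0 = 22 > T = 11, so X_t >= 22 − t >= 11 > 0 for every t <= 11: the floor at 0 (the 'and X > 0' condition) never binds. Hence X_11 = X_0 + Σ_{t<11} Y_t with i.i.d. increments Y_t = y(d_t) ∈ {+1, −1, 0}.
Outcome values over d=0..7: [1, 1, 1, 1, 1, 1, 1, -1]
Σy = 6, Σy² = 8, M = 8
μ = 6/8 = 3/4,  σ² = 8/8 − (3/4)² = 7/16
E[X_11] = 22 + 11·(3/4) = 121/4

121/4


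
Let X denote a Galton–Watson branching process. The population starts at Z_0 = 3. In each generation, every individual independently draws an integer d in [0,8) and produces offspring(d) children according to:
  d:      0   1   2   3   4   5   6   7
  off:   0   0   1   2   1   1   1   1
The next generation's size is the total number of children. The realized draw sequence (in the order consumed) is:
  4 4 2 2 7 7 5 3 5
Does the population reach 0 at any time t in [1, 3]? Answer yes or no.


gen 0: Z_0=3, draws=[4, 4, 2], offspring=[1, 1, 1], Z_1=3
gen 1: Z_1=3, draws=[2, 7, 7], offspring=[1, 1, 1], Z_2=3
gen 2: Z_2=3, draws=[5, 3, 5], offspring=[1, 2, 1], Z_3=4

no


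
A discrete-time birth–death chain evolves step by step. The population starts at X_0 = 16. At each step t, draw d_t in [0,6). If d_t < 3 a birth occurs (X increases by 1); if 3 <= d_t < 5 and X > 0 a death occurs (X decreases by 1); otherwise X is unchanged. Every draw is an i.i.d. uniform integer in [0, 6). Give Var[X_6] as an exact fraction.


29/6

X can drop by at most 1 per step and X_0 = 16 > T = 6, so X_t >= 16 − t >= 10 > 0 for every t <= 6: the floor at 0 (the 'and X > 0' condition) never binds. Hence X_6 = X_0 + Σ_{t<6} Y_t with i.i.d. increments Y_t = y(d_t) ∈ {+1, −1, 0}.
Outcome values over d=0..5: [1, 1, 1, -1, -1, 0]
Σy = 1, Σy² = 5, M = 6
μ = 1/6 = 1/6,  σ² = 5/6 − (1/6)² = 29/36
Independent increments: Var[X_6] = 6·σ² = 6·(29/36) = 29/6


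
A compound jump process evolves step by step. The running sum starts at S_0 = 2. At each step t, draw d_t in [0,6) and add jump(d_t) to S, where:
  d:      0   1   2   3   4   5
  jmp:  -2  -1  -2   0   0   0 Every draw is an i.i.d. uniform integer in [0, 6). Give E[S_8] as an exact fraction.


Outcome values over d=0..5: [-2, -1, -2, 0, 0, 0]
Σy = -5, Σy² = 9, M = 6
μ = -5/6 = -5/6,  σ² = 9/6 − (-5/6)² = 29/36
E[S_8] = 2 + 8·(-5/6) = -14/3

-14/3


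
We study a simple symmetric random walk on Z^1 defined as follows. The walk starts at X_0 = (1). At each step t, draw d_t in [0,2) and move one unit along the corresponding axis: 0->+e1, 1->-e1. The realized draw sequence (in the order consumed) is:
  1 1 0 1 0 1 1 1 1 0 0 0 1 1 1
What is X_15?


(-4)

t=0: X=(1), d=1 → -e1, X_1=(0)
t=1: X=(0), d=1 → -e1, X_2=(-1)
t=2: X=(-1), d=0 → +e1, X_3=(0)
t=3: X=(0), d=1 → -e1, X_4=(-1)
t=4: X=(-1), d=0 → +e1, X_5=(0)
t=5: X=(0), d=1 → -e1, X_6=(-1)
t=6: X=(-1), d=1 → -e1, X_7=(-2)
t=7: X=(-2), d=1 → -e1, X_8=(-3)
t=8: X=(-3), d=1 → -e1, X_9=(-4)
t=9: X=(-4), d=0 → +e1, X_10=(-3)
t=10: X=(-3), d=0 → +e1, X_11=(-2)
t=11: X=(-2), d=0 → +e1, X_12=(-1)
t=12: X=(-1), d=1 → -e1, X_13=(-2)
t=13: X=(-2), d=1 → -e1, X_14=(-3)
t=14: X=(-3), d=1 → -e1, X_15=(-4)


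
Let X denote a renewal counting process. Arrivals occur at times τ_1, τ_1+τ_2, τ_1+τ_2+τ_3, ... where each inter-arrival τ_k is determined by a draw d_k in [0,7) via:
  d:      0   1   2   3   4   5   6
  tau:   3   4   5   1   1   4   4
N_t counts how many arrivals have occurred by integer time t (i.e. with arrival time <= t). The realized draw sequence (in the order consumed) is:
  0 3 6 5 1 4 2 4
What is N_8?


draw d_1=0: τ_1=3, arrival time A_1=3
draw d_2=3: τ_2=1, arrival time A_2=4
draw d_3=6: τ_3=4, arrival time A_3=8
draw d_4=5: τ_4=4, arrival time A_4=12
draw d_5=1: τ_5=4, arrival time A_5=16
draw d_6=4: τ_6=1, arrival time A_6=17
draw d_7=2: τ_7=5, arrival time A_7=22
draw d_8=4: τ_8=1, arrival time A_8=23
N_t over t=0..8: 0:0 1:0 2:0 3:1 4:2 5:2 6:2 7:2 8:3

3


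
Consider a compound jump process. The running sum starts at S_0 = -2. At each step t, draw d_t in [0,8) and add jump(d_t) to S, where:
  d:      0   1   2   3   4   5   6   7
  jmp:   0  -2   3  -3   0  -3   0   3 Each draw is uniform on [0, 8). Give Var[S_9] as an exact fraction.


711/16

Outcome values over d=0..7: [0, -2, 3, -3, 0, -3, 0, 3]
Σy = -2, Σy² = 40, M = 8
μ = -2/8 = -1/4,  σ² = 40/8 − (-1/4)² = 79/16
Independent increments: Var[S_9] = 9·σ² = 9·(79/16) = 711/16


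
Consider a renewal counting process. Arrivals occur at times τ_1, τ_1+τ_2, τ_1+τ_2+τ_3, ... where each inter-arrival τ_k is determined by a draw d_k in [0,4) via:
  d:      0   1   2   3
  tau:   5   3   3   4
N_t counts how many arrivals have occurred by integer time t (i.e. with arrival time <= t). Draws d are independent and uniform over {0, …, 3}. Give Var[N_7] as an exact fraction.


1/4

Inter-arrival values over d=0..3: [5, 3, 3, 4]
Each d has probability 1/4, so the pmf of τ is: f(3) = 1/2, f(4) = 1/4, f(5) = 1/4
Let p_n(j) = P(N_n = j), with p_0 = [1]. Condition on τ_1: p_n(0) = P(τ > n), and for j >= 1, p_n(j) = Σ_{k<=n} f(k)·p_{n−k}(j−1)
p_1 = [1]  (j = 0)
p_2 = [1]  (j = 0)
p_3 = [1/2, 1/2]  (j = 0..1)
p_4 = [1/4, 3/4]  (j = 0..1)
p_5 = [0, 1]  (j = 0..1)
p_6 = [0, 3/4, 1/4]  (j = 0..2)
p_7 = [0, 1/2, 1/2]  (j = 0..2)
E[N_7] = Σ j·p_7(j) = 3/2;  E[N_7²] = Σ j²·p_7(j) = 5/2
Var[N_7] = 5/2 − (3/2)² = 1/4


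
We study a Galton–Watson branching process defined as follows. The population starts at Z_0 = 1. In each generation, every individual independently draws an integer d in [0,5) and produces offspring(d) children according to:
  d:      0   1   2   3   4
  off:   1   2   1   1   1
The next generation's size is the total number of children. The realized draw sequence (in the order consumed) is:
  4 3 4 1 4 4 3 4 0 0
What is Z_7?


2

gen 0: Z_0=1, draws=[4], offspring=[1], Z_1=1
gen 1: Z_1=1, draws=[3], offspring=[1], Z_2=1
gen 2: Z_2=1, draws=[4], offspring=[1], Z_3=1
gen 3: Z_3=1, draws=[1], offspring=[2], Z_4=2
gen 4: Z_4=2, draws=[4, 4], offspring=[1, 1], Z_5=2
gen 5: Z_5=2, draws=[3, 4], offspring=[1, 1], Z_6=2
gen 6: Z_6=2, draws=[0, 0], offspring=[1, 1], Z_7=2


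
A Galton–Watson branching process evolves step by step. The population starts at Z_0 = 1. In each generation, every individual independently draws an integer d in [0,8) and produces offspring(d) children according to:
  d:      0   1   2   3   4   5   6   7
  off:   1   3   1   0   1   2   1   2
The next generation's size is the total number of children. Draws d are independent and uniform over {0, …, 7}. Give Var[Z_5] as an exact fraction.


Outcome values over d=0..7: [1, 3, 1, 0, 1, 2, 1, 2]
Σy = 11, Σy² = 21, M = 8
μ = 11/8 = 11/8,  σ² = 21/8 − (11/8)² = 47/64
V_0 = 0, E_0 = 1
V_1 = 47/64·E_0 + (11/8)²·V_0 = 47/64;  E_1 = 11/8
V_2 = 47/64·E_1 + (11/8)²·V_1 = 9823/4096;  E_2 = 121/64
V_3 = 47/64·E_2 + (11/8)²·V_2 = 1552551/262144;  E_3 = 1331/512
V_4 = 47/64·E_3 + (11/8)²·V_3 = 219887855/16777216;  E_4 = 14641/4096
V_5 = 47/64·E_4 + (11/8)²·V_4 = 29424998647/1073741824;  E_5 = 161051/32768

29424998647/1073741824


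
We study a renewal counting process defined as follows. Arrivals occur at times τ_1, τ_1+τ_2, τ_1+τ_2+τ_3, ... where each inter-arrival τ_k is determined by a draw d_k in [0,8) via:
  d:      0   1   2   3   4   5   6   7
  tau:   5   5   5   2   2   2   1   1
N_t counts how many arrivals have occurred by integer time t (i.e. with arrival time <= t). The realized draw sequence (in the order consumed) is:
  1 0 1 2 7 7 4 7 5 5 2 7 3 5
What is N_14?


2

draw d_1=1: τ_1=5, arrival time A_1=5
draw d_2=0: τ_2=5, arrival time A_2=10
draw d_3=1: τ_3=5, arrival time A_3=15
draw d_4=2: τ_4=5, arrival time A_4=20
draw d_5=7: τ_5=1, arrival time A_5=21
draw d_6=7: τ_6=1, arrival time A_6=22
draw d_7=4: τ_7=2, arrival time A_7=24
draw d_8=7: τ_8=1, arrival time A_8=25
draw d_9=5: τ_9=2, arrival time A_9=27
draw d_10=5: τ_10=2, arrival time A_10=29
draw d_11=2: τ_11=5, arrival time A_11=34
draw d_12=7: τ_12=1, arrival time A_12=35
draw d_13=3: τ_13=2, arrival time A_13=37
draw d_14=5: τ_14=2, arrival time A_14=39
N_t over t=0..14: 0:0 1:0 2:0 3:0 4:0 5:1 6:1 7:1 8:1 9:1 10:2 11:2 12:2 13:2 14:2


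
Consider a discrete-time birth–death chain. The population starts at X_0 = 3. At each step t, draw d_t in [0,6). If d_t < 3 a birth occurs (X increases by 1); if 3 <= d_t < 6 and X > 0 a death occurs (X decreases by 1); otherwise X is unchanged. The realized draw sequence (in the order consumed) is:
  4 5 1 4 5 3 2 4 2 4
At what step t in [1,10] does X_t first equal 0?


5

t=0: X=3, d=4 → death, X_1=2
t=1: X=2, d=5 → death, X_2=1
t=2: X=1, d=1 → birth, X_3=2
t=3: X=2, d=4 → death, X_4=1
t=4: X=1, d=5 → death, X_5=0
t=5: X=0, d=3 → hold, X_6=0
t=6: X=0, d=2 → birth, X_7=1
t=7: X=1, d=4 → death, X_8=0
t=8: X=0, d=2 → birth, X_9=1
t=9: X=1, d=4 → death, X_10=0


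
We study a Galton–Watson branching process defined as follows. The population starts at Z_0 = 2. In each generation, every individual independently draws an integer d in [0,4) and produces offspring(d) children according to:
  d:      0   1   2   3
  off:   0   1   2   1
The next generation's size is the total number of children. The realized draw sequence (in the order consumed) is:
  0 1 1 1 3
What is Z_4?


1

gen 0: Z_0=2, draws=[0, 1], offspring=[0, 1], Z_1=1
gen 1: Z_1=1, draws=[1], offspring=[1], Z_2=1
gen 2: Z_2=1, draws=[1], offspring=[1], Z_3=1
gen 3: Z_3=1, draws=[3], offspring=[1], Z_4=1


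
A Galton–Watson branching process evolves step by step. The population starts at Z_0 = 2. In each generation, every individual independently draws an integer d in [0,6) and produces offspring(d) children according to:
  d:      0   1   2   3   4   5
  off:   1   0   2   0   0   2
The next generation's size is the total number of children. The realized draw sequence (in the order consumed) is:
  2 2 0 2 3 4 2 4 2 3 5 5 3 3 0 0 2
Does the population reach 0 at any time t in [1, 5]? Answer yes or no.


gen 0: Z_0=2, draws=[2, 2], offspring=[2, 2], Z_1=4
gen 1: Z_1=4, draws=[0, 2, 3, 4], offspring=[1, 2, 0, 0], Z_2=3
gen 2: Z_2=3, draws=[2, 4, 2], offspring=[2, 0, 2], Z_3=4
gen 3: Z_3=4, draws=[3, 5, 5, 3], offspring=[0, 2, 2, 0], Z_4=4
gen 4: Z_4=4, draws=[3, 0, 0, 2], offspring=[0, 1, 1, 2], Z_5=4

no


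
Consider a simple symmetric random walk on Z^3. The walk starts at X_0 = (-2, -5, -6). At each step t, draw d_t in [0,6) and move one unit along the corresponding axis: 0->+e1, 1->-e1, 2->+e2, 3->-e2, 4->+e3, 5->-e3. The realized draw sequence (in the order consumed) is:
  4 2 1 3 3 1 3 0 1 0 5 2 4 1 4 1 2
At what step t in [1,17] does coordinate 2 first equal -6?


5

t=0: X=(-2, -5, -6), d=4 → +e3, X_1=(-2, -5, -5)
t=1: X=(-2, -5, -5), d=2 → +e2, X_2=(-2, -4, -5)
t=2: X=(-2, -4, -5), d=1 → -e1, X_3=(-3, -4, -5)
t=3: X=(-3, -4, -5), d=3 → -e2, X_4=(-3, -5, -5)
t=4: X=(-3, -5, -5), d=3 → -e2, X_5=(-3, -6, -5)
t=5: X=(-3, -6, -5), d=1 → -e1, X_6=(-4, -6, -5)
t=6: X=(-4, -6, -5), d=3 → -e2, X_7=(-4, -7, -5)
t=7: X=(-4, -7, -5), d=0 → +e1, X_8=(-3, -7, -5)
t=8: X=(-3, -7, -5), d=1 → -e1, X_9=(-4, -7, -5)
t=9: X=(-4, -7, -5), d=0 → +e1, X_10=(-3, -7, -5)
t=10: X=(-3, -7, -5), d=5 → -e3, X_11=(-3, -7, -6)
t=11: X=(-3, -7, -6), d=2 → +e2, X_12=(-3, -6, -6)
t=12: X=(-3, -6, -6), d=4 → +e3, X_13=(-3, -6, -5)
t=13: X=(-3, -6, -5), d=1 → -e1, X_14=(-4, -6, -5)
t=14: X=(-4, -6, -5), d=4 → +e3, X_15=(-4, -6, -4)
t=15: X=(-4, -6, -4), d=1 → -e1, X_16=(-5, -6, -4)
t=16: X=(-5, -6, -4), d=2 → +e2, X_17=(-5, -5, -4)


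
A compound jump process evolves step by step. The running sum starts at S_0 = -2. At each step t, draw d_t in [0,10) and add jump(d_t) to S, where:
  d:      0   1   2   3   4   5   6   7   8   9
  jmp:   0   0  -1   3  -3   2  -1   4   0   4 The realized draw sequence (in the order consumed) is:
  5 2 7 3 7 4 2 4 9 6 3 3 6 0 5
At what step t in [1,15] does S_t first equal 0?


1

t=0: S=-2, d=5, jump=2, S_1=0
t=1: S=0, d=2, jump=-1, S_2=-1
t=2: S=-1, d=7, jump=4, S_3=3
t=3: S=3, d=3, jump=3, S_4=6
t=4: S=6, d=7, jump=4, S_5=10
t=5: S=10, d=4, jump=-3, S_6=7
t=6: S=7, d=2, jump=-1, S_7=6
t=7: S=6, d=4, jump=-3, S_8=3
t=8: S=3, d=9, jump=4, S_9=7
t=9: S=7, d=6, jump=-1, S_10=6
t=10: S=6, d=3, jump=3, S_11=9
t=11: S=9, d=3, jump=3, S_12=12
t=12: S=12, d=6, jump=-1, S_13=11
t=13: S=11, d=0, jump=0, S_14=11
t=14: S=11, d=5, jump=2, S_15=13


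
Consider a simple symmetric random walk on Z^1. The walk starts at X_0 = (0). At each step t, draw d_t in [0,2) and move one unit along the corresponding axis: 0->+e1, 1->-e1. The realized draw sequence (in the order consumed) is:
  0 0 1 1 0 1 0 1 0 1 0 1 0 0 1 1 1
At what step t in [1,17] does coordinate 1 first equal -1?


17

t=0: X=(0), d=0 → +e1, X_1=(1)
t=1: X=(1), d=0 → +e1, X_2=(2)
t=2: X=(2), d=1 → -e1, X_3=(1)
t=3: X=(1), d=1 → -e1, X_4=(0)
t=4: X=(0), d=0 → +e1, X_5=(1)
t=5: X=(1), d=1 → -e1, X_6=(0)
t=6: X=(0), d=0 → +e1, X_7=(1)
t=7: X=(1), d=1 → -e1, X_8=(0)
t=8: X=(0), d=0 → +e1, X_9=(1)
t=9: X=(1), d=1 → -e1, X_10=(0)
t=10: X=(0), d=0 → +e1, X_11=(1)
t=11: X=(1), d=1 → -e1, X_12=(0)
t=12: X=(0), d=0 → +e1, X_13=(1)
t=13: X=(1), d=0 → +e1, X_14=(2)
t=14: X=(2), d=1 → -e1, X_15=(1)
t=15: X=(1), d=1 → -e1, X_16=(0)
t=16: X=(0), d=1 → -e1, X_17=(-1)


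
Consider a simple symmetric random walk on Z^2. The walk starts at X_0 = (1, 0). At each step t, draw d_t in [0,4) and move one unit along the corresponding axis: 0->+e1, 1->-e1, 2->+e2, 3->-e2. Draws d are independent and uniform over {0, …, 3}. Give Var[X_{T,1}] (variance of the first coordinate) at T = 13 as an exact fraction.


Outcome values over d=0..3: [1, -1, 0, 0]
Σy = 0, Σy² = 2, M = 4
μ = 0/4 = 0,  σ² = 2/4 − (0)² = 1/2
Independent increments: Var[X_13] = 13·σ² = 13·(1/2) = 13/2

13/2


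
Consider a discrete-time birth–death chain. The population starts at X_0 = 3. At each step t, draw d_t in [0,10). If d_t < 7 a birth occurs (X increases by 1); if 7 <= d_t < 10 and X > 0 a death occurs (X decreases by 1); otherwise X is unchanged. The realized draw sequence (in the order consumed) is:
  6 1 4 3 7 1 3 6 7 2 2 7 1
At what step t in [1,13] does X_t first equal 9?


t=0: X=3, d=6 → birth, X_1=4
t=1: X=4, d=1 → birth, X_2=5
t=2: X=5, d=4 → birth, X_3=6
t=3: X=6, d=3 → birth, X_4=7
t=4: X=7, d=7 → death, X_5=6
t=5: X=6, d=1 → birth, X_6=7
t=6: X=7, d=3 → birth, X_7=8
t=7: X=8, d=6 → birth, X_8=9
t=8: X=9, d=7 → death, X_9=8
t=9: X=8, d=2 → birth, X_10=9
t=10: X=9, d=2 → birth, X_11=10
t=11: X=10, d=7 → death, X_12=9
t=12: X=9, d=1 → birth, X_13=10

8


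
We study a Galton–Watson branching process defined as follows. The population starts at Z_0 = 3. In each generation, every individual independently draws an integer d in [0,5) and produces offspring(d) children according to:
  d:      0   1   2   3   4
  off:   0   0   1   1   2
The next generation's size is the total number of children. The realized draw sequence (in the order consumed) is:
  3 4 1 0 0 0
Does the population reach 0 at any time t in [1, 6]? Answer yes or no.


yes

gen 0: Z_0=3, draws=[3, 4, 1], offspring=[1, 2, 0], Z_1=3
gen 1: Z_1=3, draws=[0, 0, 0], offspring=[0, 0, 0], Z_2=0
gen 2: Z_2=0, draws=[], offspring=[], Z_3=0
gen 3: Z_3=0, draws=[], offspring=[], Z_4=0
gen 4: Z_4=0, draws=[], offspring=[], Z_5=0
gen 5: Z_5=0, draws=[], offspring=[], Z_6=0


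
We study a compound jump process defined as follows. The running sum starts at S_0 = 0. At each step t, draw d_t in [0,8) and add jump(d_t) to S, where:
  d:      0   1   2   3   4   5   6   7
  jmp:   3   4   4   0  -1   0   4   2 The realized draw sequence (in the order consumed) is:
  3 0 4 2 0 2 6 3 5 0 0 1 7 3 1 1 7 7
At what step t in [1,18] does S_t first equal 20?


10

t=0: S=0, d=3, jump=0, S_1=0
t=1: S=0, d=0, jump=3, S_2=3
t=2: S=3, d=4, jump=-1, S_3=2
t=3: S=2, d=2, jump=4, S_4=6
t=4: S=6, d=0, jump=3, S_5=9
t=5: S=9, d=2, jump=4, S_6=13
t=6: S=13, d=6, jump=4, S_7=17
t=7: S=17, d=3, jump=0, S_8=17
t=8: S=17, d=5, jump=0, S_9=17
t=9: S=17, d=0, jump=3, S_10=20
t=10: S=20, d=0, jump=3, S_11=23
t=11: S=23, d=1, jump=4, S_12=27
t=12: S=27, d=7, jump=2, S_13=29
t=13: S=29, d=3, jump=0, S_14=29
t=14: S=29, d=1, jump=4, S_15=33
t=15: S=33, d=1, jump=4, S_16=37
t=16: S=37, d=7, jump=2, S_17=39
t=17: S=39, d=7, jump=2, S_18=41


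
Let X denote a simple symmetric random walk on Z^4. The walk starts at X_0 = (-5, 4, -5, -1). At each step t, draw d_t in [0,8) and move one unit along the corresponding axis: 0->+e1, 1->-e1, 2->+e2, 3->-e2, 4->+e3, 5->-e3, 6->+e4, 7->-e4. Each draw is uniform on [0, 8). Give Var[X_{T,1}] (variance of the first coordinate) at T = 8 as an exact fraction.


Outcome values over d=0..7: [1, -1, 0, 0, 0, 0, 0, 0]
Σy = 0, Σy² = 2, M = 8
μ = 0/8 = 0,  σ² = 2/8 − (0)² = 1/4
Independent increments: Var[X_8] = 8·σ² = 8·(1/4) = 2

2


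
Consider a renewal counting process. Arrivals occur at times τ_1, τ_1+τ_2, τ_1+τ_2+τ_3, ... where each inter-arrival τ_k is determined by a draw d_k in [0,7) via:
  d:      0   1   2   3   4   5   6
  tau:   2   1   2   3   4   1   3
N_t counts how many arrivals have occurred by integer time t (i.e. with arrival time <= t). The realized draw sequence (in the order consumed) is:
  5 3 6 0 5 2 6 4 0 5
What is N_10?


draw d_1=5: τ_1=1, arrival time A_1=1
draw d_2=3: τ_2=3, arrival time A_2=4
draw d_3=6: τ_3=3, arrival time A_3=7
draw d_4=0: τ_4=2, arrival time A_4=9
draw d_5=5: τ_5=1, arrival time A_5=10
draw d_6=2: τ_6=2, arrival time A_6=12
draw d_7=6: τ_7=3, arrival time A_7=15
draw d_8=4: τ_8=4, arrival time A_8=19
draw d_9=0: τ_9=2, arrival time A_9=21
draw d_10=5: τ_10=1, arrival time A_10=22
N_t over t=0..10: 0:0 1:1 2:1 3:1 4:2 5:2 6:2 7:3 8:3 9:4 10:5

5


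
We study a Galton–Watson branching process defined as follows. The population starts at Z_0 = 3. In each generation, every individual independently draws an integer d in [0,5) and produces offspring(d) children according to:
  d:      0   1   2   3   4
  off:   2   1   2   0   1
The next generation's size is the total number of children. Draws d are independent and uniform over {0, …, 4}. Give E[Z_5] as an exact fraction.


Outcome values over d=0..4: [2, 1, 2, 0, 1]
Σy = 6, Σy² = 10, M = 5
μ = 6/5 = 6/5,  σ² = 10/5 − (6/5)² = 14/25
E[Z_0] = 3
E[Z_1] = 6/5·E[Z_0] = 18/5
E[Z_2] = 6/5·E[Z_1] = 108/25
E[Z_3] = 6/5·E[Z_2] = 648/125
E[Z_4] = 6/5·E[Z_3] = 3888/625
E[Z_5] = 6/5·E[Z_4] = 23328/3125

23328/3125


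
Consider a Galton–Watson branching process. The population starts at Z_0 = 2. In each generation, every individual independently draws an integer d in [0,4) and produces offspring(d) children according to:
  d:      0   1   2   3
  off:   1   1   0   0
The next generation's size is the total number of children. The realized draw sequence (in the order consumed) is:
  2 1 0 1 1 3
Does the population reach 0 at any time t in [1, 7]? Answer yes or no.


gen 0: Z_0=2, draws=[2, 1], offspring=[0, 1], Z_1=1
gen 1: Z_1=1, draws=[0], offspring=[1], Z_2=1
gen 2: Z_2=1, draws=[1], offspring=[1], Z_3=1
gen 3: Z_3=1, draws=[1], offspring=[1], Z_4=1
gen 4: Z_4=1, draws=[3], offspring=[0], Z_5=0
gen 5: Z_5=0, draws=[], offspring=[], Z_6=0
gen 6: Z_6=0, draws=[], offspring=[], Z_7=0

yes
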